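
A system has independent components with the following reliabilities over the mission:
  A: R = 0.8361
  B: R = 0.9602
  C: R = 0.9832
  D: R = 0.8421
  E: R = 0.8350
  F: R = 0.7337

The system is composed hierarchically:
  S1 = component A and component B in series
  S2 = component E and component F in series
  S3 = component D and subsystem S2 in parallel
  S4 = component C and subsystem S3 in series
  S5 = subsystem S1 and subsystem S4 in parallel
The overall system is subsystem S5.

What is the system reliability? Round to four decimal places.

Series (A and B): 0.836100 × 0.960200 = 0.802823
Series (E and F): 0.835000 × 0.733700 = 0.612640
Parallel (D and [0.612640]): 1 − (1 − 0.842100)(1 − 0.612640) = 0.938836
Series (C and [0.938836]): 0.983200 × 0.938836 = 0.923064
Parallel ([0.802823] and [0.923064]): 1 − (1 − 0.802823)(1 − 0.923064) = 0.9848

0.9848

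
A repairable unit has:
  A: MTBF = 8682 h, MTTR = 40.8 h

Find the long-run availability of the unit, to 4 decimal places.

A(A) = MTBF/(MTBF+MTTR) = 8682/(8682+40.8) = 0.9953

0.9953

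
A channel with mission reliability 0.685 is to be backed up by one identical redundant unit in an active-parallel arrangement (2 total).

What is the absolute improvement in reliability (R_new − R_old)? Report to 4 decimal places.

R_before = 0.685
R_after = 1 − (1 − 0.685)^2 = 0.9008
ΔR = 0.9008 − 0.685 = 0.2158

0.2158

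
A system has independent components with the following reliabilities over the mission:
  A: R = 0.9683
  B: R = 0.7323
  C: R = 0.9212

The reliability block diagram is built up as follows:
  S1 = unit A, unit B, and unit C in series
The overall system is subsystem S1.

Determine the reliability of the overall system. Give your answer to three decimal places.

Series (A, B, and C): 0.96830 × 0.73230 × 0.92120 = 0.653

0.653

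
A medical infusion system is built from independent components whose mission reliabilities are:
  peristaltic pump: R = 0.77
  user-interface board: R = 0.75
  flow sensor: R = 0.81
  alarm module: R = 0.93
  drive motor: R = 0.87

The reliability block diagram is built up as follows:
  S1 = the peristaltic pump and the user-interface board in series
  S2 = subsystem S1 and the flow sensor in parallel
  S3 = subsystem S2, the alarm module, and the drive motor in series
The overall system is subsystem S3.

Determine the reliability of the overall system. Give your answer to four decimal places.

Series (peristaltic pump and user-interface board): 0.770000 × 0.750000 = 0.577500
Parallel ([0.577500] and flow sensor): 1 − (1 − 0.577500)(1 − 0.810000) = 0.919725
Series ([0.919725], alarm module, and drive motor): 0.919725 × 0.930000 × 0.870000 = 0.7441

0.7441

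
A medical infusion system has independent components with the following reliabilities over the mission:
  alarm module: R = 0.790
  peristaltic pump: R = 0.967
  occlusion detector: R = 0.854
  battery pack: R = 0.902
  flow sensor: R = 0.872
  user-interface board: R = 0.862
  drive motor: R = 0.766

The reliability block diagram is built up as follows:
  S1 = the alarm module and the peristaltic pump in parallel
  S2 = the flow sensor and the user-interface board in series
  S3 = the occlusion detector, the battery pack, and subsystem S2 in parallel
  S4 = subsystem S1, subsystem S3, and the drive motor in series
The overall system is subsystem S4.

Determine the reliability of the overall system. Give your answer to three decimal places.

0.758

Parallel (alarm module and peristaltic pump): 1 − (1 − 0.79000)(1 − 0.96700) = 0.99307
Series (flow sensor and user-interface board): 0.87200 × 0.86200 = 0.75166
Parallel (occlusion detector, battery pack, and [0.75166]): 1 − (1 − 0.85400)(1 − 0.90200)(1 − 0.75166) = 0.99645
Series ([0.99307], [0.99645], and drive motor): 0.99307 × 0.99645 × 0.76600 = 0.758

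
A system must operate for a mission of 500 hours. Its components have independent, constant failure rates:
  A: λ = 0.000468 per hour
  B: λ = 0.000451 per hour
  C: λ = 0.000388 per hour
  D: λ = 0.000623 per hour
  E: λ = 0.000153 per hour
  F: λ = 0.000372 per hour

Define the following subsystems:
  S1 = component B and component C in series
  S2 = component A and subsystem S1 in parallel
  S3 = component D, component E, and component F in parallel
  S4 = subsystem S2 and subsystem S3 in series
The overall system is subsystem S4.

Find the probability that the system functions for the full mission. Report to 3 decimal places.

0.925

R(A) = exp(−0.000468 × 500) = 0.79136
R(B) = exp(−0.000451 × 500) = 0.79812
R(C) = exp(−0.000388 × 500) = 0.82366
R(D) = exp(−0.000623 × 500) = 0.73235
R(E) = exp(−0.000153 × 500) = 0.92635
R(F) = exp(−0.000372 × 500) = 0.83027
Series (B and C): 0.79812 × 0.82366 = 0.65738
Parallel (A and [0.65738]): 1 − (1 − 0.79136)(1 − 0.65738) = 0.92852
Parallel (D, E, and F): 1 − (1 − 0.73235)(1 − 0.92635)(1 − 0.83027) = 0.99665
Series ([0.92852] and [0.99665]): 0.92852 × 0.99665 = 0.925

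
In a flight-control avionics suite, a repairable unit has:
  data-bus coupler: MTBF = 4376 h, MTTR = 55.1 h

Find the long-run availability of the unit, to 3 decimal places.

A(data-bus coupler) = MTBF/(MTBF+MTTR) = 4376/(4376+55.1) = 0.988

0.988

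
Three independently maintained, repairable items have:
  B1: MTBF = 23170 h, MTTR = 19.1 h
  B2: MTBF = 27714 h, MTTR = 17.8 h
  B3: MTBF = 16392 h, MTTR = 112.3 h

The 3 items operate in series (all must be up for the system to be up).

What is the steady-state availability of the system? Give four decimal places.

A(B1) = MTBF/(MTBF+MTTR) = 23170/(23170+19.1) = 0.999176
A(B2) = MTBF/(MTBF+MTTR) = 27714/(27714+17.8) = 0.999358
A(B3) = MTBF/(MTBF+MTTR) = 16392/(16392+112.3) = 0.993196
Series availability: 0.999176 × 0.999358 × 0.993196 = 0.9917

0.9917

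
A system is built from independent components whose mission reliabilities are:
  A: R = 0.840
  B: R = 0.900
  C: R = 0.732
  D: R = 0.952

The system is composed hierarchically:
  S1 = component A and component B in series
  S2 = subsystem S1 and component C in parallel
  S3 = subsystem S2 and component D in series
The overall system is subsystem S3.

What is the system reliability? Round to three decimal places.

Series (A and B): 0.84000 × 0.90000 = 0.75600
Parallel ([0.75600] and C): 1 − (1 − 0.75600)(1 − 0.73200) = 0.93461
Series ([0.93461] and D): 0.93461 × 0.95200 = 0.890

0.890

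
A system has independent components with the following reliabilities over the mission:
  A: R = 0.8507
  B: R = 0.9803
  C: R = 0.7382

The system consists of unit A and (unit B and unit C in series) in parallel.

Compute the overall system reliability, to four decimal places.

Series (B and C): 0.980300 × 0.738200 = 0.723657
Parallel (A and [0.723657]): 1 − (1 − 0.850700)(1 − 0.723657) = 0.9587

0.9587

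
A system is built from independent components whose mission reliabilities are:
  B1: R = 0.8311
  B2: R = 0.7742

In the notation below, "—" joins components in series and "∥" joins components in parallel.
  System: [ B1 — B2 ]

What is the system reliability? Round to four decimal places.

0.6434

Series (B1 and B2): 0.831100 × 0.774200 = 0.6434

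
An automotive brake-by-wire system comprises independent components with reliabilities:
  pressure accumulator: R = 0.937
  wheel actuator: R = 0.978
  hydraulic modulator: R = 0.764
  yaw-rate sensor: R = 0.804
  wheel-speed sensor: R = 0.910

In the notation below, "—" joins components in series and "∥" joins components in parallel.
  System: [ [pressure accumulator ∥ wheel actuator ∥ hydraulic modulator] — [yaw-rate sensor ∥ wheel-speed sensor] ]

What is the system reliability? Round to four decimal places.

0.9820

Parallel (pressure accumulator, wheel actuator, and hydraulic modulator): 1 − (1 − 0.937000)(1 − 0.978000)(1 − 0.764000) = 0.999673
Parallel (yaw-rate sensor and wheel-speed sensor): 1 − (1 − 0.804000)(1 − 0.910000) = 0.982360
Series ([0.999673] and [0.982360]): 0.999673 × 0.982360 = 0.9820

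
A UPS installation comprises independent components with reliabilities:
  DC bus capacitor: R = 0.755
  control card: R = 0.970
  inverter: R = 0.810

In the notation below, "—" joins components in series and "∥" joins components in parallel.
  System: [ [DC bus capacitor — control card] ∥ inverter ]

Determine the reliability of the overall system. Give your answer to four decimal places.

0.9491

Series (DC bus capacitor and control card): 0.755000 × 0.970000 = 0.732350
Parallel ([0.732350] and inverter): 1 − (1 − 0.732350)(1 − 0.810000) = 0.9491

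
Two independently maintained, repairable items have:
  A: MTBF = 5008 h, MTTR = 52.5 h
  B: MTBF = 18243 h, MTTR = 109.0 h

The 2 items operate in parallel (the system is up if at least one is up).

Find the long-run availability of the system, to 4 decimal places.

A(A) = MTBF/(MTBF+MTTR) = 5008/(5008+52.5) = 0.989626
A(B) = MTBF/(MTBF+MTTR) = 18243/(18243+109.0) = 0.994061
Parallel availability: 1 − (1 − 0.989626)(1 − 0.994061) = 0.9999

0.9999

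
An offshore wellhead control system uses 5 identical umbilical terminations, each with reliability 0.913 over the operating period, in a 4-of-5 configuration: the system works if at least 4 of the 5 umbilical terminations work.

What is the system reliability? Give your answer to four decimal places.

0.9366

R = Σ_{i=4}^{5} C(5,i) p^i (1−p)^{5−i} with p = 0.913
C(5,4)·0.913^4·0.087^1 = 0.302254
C(5,5)·0.913^5·0.087^0 = 0.634386
Sum = 0.9366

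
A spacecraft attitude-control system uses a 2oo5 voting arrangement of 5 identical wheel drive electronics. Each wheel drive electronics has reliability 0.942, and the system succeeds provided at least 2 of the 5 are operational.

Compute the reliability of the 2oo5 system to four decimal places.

0.9999

R = Σ_{i=2}^{5} C(5,i) p^i (1−p)^{5−i} with p = 0.942
C(5,2)·0.942^2·0.058^3 = 0.001731
C(5,3)·0.942^3·0.058^2 = 0.028120
C(5,4)·0.942^4·0.058^1 = 0.228350
C(5,5)·0.942^5·0.058^0 = 0.741745
Sum = 0.9999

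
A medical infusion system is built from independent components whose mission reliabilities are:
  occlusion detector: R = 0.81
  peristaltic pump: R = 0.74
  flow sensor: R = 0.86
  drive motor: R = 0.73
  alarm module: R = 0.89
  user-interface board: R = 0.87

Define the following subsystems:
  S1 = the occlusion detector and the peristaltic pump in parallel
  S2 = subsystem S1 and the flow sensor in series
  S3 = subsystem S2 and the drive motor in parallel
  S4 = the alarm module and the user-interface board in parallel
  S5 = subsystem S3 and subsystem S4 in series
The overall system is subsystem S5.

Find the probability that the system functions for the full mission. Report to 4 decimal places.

0.9371

Parallel (occlusion detector and peristaltic pump): 1 − (1 − 0.810000)(1 − 0.740000) = 0.950600
Series ([0.950600] and flow sensor): 0.950600 × 0.860000 = 0.817516
Parallel ([0.817516] and drive motor): 1 − (1 − 0.817516)(1 − 0.730000) = 0.950729
Parallel (alarm module and user-interface board): 1 − (1 − 0.890000)(1 − 0.870000) = 0.985700
Series ([0.950729] and [0.985700]): 0.950729 × 0.985700 = 0.9371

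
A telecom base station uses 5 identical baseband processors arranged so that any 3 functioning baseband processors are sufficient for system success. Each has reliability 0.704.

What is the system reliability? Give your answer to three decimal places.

0.842

R = Σ_{i=3}^{5} C(5,i) p^i (1−p)^{5−i} with p = 0.704
C(5,3)·0.704^3·0.296^2 = 0.30570
C(5,4)·0.704^4·0.296^1 = 0.36354
C(5,5)·0.704^5·0.296^0 = 0.17293
Sum = 0.842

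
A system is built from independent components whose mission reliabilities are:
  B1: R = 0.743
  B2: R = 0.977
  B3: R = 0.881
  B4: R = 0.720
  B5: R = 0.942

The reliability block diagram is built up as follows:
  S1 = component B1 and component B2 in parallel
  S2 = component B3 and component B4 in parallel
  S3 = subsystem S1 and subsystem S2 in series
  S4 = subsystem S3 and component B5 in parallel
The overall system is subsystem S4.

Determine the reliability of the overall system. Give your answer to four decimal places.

Parallel (B1 and B2): 1 − (1 − 0.743000)(1 − 0.977000) = 0.994089
Parallel (B3 and B4): 1 − (1 − 0.881000)(1 − 0.720000) = 0.966680
Series ([0.994089] and [0.966680]): 0.994089 × 0.966680 = 0.960966
Parallel ([0.960966] and B5): 1 − (1 − 0.960966)(1 − 0.942000) = 0.9977

0.9977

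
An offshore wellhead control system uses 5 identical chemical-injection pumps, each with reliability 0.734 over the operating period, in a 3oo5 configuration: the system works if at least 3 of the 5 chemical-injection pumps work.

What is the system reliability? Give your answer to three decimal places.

R = Σ_{i=3}^{5} C(5,i) p^i (1−p)^{5−i} with p = 0.734
C(5,3)·0.734^3·0.266^2 = 0.27980
C(5,4)·0.734^4·0.266^1 = 0.38604
C(5,5)·0.734^5·0.266^0 = 0.21305
Sum = 0.879

0.879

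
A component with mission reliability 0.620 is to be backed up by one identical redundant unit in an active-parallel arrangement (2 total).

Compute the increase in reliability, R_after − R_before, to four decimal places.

0.2356

R_before = 0.620
R_after = 1 − (1 − 0.620)^2 = 0.8556
ΔR = 0.8556 − 0.620 = 0.2356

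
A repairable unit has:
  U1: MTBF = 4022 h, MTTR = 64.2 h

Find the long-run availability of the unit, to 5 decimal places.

0.98429

A(U1) = MTBF/(MTBF+MTTR) = 4022/(4022+64.2) = 0.98429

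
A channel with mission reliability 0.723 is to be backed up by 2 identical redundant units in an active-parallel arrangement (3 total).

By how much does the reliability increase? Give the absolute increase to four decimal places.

0.2557

R_before = 0.723
R_after = 1 − (1 − 0.723)^3 = 0.9787
ΔR = 0.9787 − 0.723 = 0.2557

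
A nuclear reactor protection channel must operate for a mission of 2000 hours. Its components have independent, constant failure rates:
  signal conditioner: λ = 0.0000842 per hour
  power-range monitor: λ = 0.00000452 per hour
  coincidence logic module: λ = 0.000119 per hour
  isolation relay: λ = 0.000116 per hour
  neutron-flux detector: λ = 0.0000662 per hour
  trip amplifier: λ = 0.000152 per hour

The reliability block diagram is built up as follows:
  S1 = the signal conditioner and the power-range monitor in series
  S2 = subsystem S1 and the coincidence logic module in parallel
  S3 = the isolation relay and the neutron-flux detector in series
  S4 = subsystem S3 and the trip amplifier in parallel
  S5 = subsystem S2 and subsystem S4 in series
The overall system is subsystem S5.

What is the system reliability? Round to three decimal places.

R(signal conditioner) = exp(−0.0000842 × 2000) = 0.84502
R(power-range monitor) = exp(−0.00000452 × 2000) = 0.99100
R(coincidence logic module) = exp(−0.000119 × 2000) = 0.78820
R(isolation relay) = exp(−0.000116 × 2000) = 0.79295
R(neutron-flux detector) = exp(−0.0000662 × 2000) = 0.87599
R(trip amplifier) = exp(−0.000152 × 2000) = 0.73786
Series (signal conditioner and power-range monitor): 0.84502 × 0.99100 = 0.83741
Parallel ([0.83741] and coincidence logic module): 1 − (1 − 0.83741)(1 − 0.78820) = 0.96556
Series (isolation relay and neutron-flux detector): 0.79295 × 0.87599 = 0.69462
Parallel ([0.69462] and trip amplifier): 1 − (1 − 0.69462)(1 − 0.73786) = 0.91995
Series ([0.96556] and [0.91995]): 0.96556 × 0.91995 = 0.888

0.888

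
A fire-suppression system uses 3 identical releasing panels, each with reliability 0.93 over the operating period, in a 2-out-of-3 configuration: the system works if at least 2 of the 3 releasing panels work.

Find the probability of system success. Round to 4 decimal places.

0.9860

R = Σ_{i=2}^{3} C(3,i) p^i (1−p)^{3−i} with p = 0.93
C(3,2)·0.93^2·0.07^1 = 0.181629
C(3,3)·0.93^3·0.07^0 = 0.804357
Sum = 0.9860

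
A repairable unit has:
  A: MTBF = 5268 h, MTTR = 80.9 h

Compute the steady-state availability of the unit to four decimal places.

A(A) = MTBF/(MTBF+MTTR) = 5268/(5268+80.9) = 0.9849

0.9849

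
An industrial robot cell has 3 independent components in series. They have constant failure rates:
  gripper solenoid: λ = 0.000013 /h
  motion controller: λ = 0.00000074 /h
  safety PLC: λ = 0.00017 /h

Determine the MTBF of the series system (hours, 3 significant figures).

5440

Series of exponential components: λ_sys = Σ λ_i
λ_sys = 0.000013 + 0.00000074 + 0.00017 = 1.8374e-04 /h
MTBF = 1 / λ_sys = 5440 h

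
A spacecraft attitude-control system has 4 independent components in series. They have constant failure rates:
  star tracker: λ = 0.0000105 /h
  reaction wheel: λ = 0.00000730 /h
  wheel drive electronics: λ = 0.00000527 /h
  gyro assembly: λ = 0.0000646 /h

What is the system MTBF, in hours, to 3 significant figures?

Series of exponential components: λ_sys = Σ λ_i
λ_sys = 0.0000105 + 0.00000730 + 0.00000527 + 0.0000646 = 8.7670e-05 /h
MTBF = 1 / λ_sys = 11400 h

11400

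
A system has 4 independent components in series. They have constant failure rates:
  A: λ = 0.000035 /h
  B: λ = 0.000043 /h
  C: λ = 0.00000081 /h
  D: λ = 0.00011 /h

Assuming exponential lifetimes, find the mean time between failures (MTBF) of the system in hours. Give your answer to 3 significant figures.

Series of exponential components: λ_sys = Σ λ_i
λ_sys = 0.000035 + 0.000043 + 0.00000081 + 0.00011 = 1.8881e-04 /h
MTBF = 1 / λ_sys = 5300 h

5300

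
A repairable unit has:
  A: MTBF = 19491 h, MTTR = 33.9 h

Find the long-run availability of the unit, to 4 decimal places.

0.9983

A(A) = MTBF/(MTBF+MTTR) = 19491/(19491+33.9) = 0.9983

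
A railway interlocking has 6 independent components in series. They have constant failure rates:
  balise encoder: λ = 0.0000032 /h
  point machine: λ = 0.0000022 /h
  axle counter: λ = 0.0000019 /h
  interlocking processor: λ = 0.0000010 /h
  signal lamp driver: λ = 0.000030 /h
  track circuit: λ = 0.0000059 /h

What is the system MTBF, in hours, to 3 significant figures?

22600

Series of exponential components: λ_sys = Σ λ_i
λ_sys = 0.0000032 + 0.0000022 + 0.0000019 + 0.0000010 + 0.000030 + 0.0000059 = 4.4200e-05 /h
MTBF = 1 / λ_sys = 22600 h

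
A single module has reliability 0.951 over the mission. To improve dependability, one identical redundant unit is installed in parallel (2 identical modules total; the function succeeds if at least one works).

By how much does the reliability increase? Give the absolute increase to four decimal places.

R_before = 0.951
R_after = 1 − (1 − 0.951)^2 = 0.9976
ΔR = 0.9976 − 0.951 = 0.0466

0.0466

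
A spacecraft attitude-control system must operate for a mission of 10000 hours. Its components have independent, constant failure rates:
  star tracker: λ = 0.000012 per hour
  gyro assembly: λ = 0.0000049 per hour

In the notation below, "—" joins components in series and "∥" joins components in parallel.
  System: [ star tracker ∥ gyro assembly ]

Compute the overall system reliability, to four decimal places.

R(star tracker) = exp(−0.000012 × 10000) = 0.886920
R(gyro assembly) = exp(−0.0000049 × 10000) = 0.952181
Parallel (star tracker and gyro assembly): 1 − (1 − 0.886920)(1 − 0.952181) = 0.9946

0.9946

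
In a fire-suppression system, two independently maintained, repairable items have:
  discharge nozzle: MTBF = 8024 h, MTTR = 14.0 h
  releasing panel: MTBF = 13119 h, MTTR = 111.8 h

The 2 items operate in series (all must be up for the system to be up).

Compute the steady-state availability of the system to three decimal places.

0.990

A(discharge nozzle) = MTBF/(MTBF+MTTR) = 8024/(8024+14.0) = 0.998258
A(releasing panel) = MTBF/(MTBF+MTTR) = 13119/(13119+111.8) = 0.991550
Series availability: 0.998258 × 0.991550 = 0.990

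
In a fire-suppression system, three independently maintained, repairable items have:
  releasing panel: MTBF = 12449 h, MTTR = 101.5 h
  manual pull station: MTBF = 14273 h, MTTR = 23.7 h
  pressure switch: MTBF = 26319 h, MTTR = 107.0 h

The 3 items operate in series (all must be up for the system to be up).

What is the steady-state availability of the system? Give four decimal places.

A(releasing panel) = MTBF/(MTBF+MTTR) = 12449/(12449+101.5) = 0.991913
A(manual pull station) = MTBF/(MTBF+MTTR) = 14273/(14273+23.7) = 0.998342
A(pressure switch) = MTBF/(MTBF+MTTR) = 26319/(26319+107.0) = 0.995951
Series availability: 0.991913 × 0.998342 × 0.995951 = 0.9863

0.9863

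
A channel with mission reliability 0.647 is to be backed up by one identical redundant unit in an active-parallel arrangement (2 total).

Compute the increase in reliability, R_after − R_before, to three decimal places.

0.228

R_before = 0.647
R_after = 1 − (1 − 0.647)^2 = 0.875
ΔR = 0.875 − 0.647 = 0.228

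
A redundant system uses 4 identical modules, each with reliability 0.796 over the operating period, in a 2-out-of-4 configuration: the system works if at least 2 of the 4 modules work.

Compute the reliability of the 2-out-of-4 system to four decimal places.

R = Σ_{i=2}^{4} C(4,i) p^i (1−p)^{4−i} with p = 0.796
C(4,2)·0.796^2·0.204^2 = 0.158211
C(4,3)·0.796^3·0.204^1 = 0.411556
C(4,4)·0.796^4·0.204^0 = 0.401469
Sum = 0.9712

0.9712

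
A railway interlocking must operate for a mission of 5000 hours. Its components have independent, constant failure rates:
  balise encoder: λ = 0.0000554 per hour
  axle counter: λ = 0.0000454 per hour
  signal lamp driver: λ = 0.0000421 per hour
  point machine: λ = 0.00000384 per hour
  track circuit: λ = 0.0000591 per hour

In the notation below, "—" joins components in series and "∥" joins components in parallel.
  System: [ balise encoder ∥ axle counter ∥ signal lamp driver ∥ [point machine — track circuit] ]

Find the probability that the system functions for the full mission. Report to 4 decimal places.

0.9975

R(balise encoder) = exp(−0.0000554 × 5000) = 0.758054
R(axle counter) = exp(−0.0000454 × 5000) = 0.796921
R(signal lamp driver) = exp(−0.0000421 × 5000) = 0.810179
R(point machine) = exp(−0.00000384 × 5000) = 0.980983
R(track circuit) = exp(−0.0000591 × 5000) = 0.744159
Series (point machine and track circuit): 0.980983 × 0.744159 = 0.730007
Parallel (balise encoder, axle counter, signal lamp driver, and [0.730007]): 1 − (1 − 0.758054)(1 − 0.796921)(1 − 0.810179)(1 − 0.730007) = 0.9975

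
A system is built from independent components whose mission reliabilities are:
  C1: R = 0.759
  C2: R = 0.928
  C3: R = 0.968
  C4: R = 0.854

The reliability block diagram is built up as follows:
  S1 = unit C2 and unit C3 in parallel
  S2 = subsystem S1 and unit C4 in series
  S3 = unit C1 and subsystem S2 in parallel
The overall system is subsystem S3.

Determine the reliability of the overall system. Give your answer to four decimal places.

0.9643

Parallel (C2 and C3): 1 − (1 − 0.928000)(1 − 0.968000) = 0.997696
Series ([0.997696] and C4): 0.997696 × 0.854000 = 0.852032
Parallel (C1 and [0.852032]): 1 − (1 − 0.759000)(1 − 0.852032) = 0.9643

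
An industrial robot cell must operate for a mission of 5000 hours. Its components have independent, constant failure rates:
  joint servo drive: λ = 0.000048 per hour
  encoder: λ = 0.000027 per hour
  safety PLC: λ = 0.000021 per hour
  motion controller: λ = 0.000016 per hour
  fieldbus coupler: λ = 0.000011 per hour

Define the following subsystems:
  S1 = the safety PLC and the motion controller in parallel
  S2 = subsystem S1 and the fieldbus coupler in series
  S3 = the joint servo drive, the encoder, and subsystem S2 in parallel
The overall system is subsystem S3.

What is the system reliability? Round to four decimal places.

0.9984

R(joint servo drive) = exp(−0.000048 × 5000) = 0.786628
R(encoder) = exp(−0.000027 × 5000) = 0.873716
R(safety PLC) = exp(−0.000021 × 5000) = 0.900325
R(motion controller) = exp(−0.000016 × 5000) = 0.923116
R(fieldbus coupler) = exp(−0.000011 × 5000) = 0.946485
Parallel (safety PLC and motion controller): 1 − (1 − 0.900325)(1 − 0.923116) = 0.992337
Series ([0.992337] and fieldbus coupler): 0.992337 × 0.946485 = 0.939232
Parallel (joint servo drive, encoder, and [0.939232]): 1 − (1 − 0.786628)(1 − 0.873716)(1 − 0.939232) = 0.9984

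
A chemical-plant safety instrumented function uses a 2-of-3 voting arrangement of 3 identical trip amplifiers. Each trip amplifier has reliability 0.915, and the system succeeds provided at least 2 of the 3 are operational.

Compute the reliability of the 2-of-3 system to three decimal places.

R = Σ_{i=2}^{3} C(3,i) p^i (1−p)^{3−i} with p = 0.915
C(3,2)·0.915^2·0.085^1 = 0.21349
C(3,3)·0.915^3·0.085^0 = 0.76606
Sum = 0.980

0.980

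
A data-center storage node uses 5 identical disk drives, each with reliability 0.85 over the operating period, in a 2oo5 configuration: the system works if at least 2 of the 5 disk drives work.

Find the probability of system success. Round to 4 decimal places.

R = Σ_{i=2}^{5} C(5,i) p^i (1−p)^{5−i} with p = 0.85
C(5,2)·0.85^2·0.15^3 = 0.024384
C(5,3)·0.85^3·0.15^2 = 0.138178
C(5,4)·0.85^4·0.15^1 = 0.391505
C(5,5)·0.85^5·0.15^0 = 0.443705
Sum = 0.9978

0.9978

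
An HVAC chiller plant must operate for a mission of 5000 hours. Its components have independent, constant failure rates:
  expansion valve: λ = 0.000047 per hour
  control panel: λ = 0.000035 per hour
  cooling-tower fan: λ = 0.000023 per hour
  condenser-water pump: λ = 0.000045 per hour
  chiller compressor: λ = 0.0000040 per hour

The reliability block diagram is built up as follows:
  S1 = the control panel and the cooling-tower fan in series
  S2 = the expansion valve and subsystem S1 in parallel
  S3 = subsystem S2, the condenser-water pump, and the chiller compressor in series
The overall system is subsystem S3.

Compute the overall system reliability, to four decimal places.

0.7414

R(expansion valve) = exp(−0.000047 × 5000) = 0.790571
R(control panel) = exp(−0.000035 × 5000) = 0.839457
R(cooling-tower fan) = exp(−0.000023 × 5000) = 0.891366
R(condenser-water pump) = exp(−0.000045 × 5000) = 0.798516
R(chiller compressor) = exp(−0.0000040 × 5000) = 0.980199
Series (control panel and cooling-tower fan): 0.839457 × 0.891366 = 0.748263
Parallel (expansion valve and [0.748263]): 1 − (1 − 0.790571)(1 − 0.748263) = 0.947279
Series ([0.947279], condenser-water pump, and chiller compressor): 0.947279 × 0.798516 × 0.980199 = 0.7414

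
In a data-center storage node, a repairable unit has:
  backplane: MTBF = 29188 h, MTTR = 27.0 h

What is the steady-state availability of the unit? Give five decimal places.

A(backplane) = MTBF/(MTBF+MTTR) = 29188/(29188+27.0) = 0.99908

0.99908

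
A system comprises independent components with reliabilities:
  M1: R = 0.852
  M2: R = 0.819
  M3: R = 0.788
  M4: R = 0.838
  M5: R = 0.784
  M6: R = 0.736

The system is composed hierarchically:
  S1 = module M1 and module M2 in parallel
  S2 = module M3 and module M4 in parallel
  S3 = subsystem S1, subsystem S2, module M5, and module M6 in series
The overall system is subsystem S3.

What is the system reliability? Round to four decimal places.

0.5423

Parallel (M1 and M2): 1 − (1 − 0.852000)(1 − 0.819000) = 0.973212
Parallel (M3 and M4): 1 − (1 − 0.788000)(1 − 0.838000) = 0.965656
Series ([0.973212], [0.965656], M5, and M6): 0.973212 × 0.965656 × 0.784000 × 0.736000 = 0.5423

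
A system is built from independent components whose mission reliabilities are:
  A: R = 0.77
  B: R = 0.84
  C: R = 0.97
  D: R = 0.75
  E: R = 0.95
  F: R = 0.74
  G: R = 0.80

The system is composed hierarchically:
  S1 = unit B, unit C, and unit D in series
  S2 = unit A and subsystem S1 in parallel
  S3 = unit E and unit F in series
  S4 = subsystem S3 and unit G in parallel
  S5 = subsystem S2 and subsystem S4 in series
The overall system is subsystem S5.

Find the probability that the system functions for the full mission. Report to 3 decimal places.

0.856

Series (B, C, and D): 0.84000 × 0.97000 × 0.75000 = 0.61110
Parallel (A and [0.61110]): 1 − (1 − 0.77000)(1 − 0.61110) = 0.91055
Series (E and F): 0.95000 × 0.74000 = 0.70300
Parallel ([0.70300] and G): 1 − (1 − 0.70300)(1 − 0.80000) = 0.94060
Series ([0.91055] and [0.94060]): 0.91055 × 0.94060 = 0.856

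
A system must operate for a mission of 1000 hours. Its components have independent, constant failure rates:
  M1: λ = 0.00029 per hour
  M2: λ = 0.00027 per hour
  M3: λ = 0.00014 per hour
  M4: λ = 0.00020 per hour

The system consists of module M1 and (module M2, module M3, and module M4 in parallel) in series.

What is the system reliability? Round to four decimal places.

0.7441

R(M1) = exp(−0.00029 × 1000) = 0.748264
R(M2) = exp(−0.00027 × 1000) = 0.763379
R(M3) = exp(−0.00014 × 1000) = 0.869358
R(M4) = exp(−0.00020 × 1000) = 0.818731
Parallel (M2, M3, and M4): 1 − (1 − 0.763379)(1 − 0.869358)(1 − 0.818731) = 0.994396
Series (M1 and [0.994396]): 0.748264 × 0.994396 = 0.7441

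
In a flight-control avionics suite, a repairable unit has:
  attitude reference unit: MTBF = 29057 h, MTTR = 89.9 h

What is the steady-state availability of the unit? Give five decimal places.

0.99692

A(attitude reference unit) = MTBF/(MTBF+MTTR) = 29057/(29057+89.9) = 0.99692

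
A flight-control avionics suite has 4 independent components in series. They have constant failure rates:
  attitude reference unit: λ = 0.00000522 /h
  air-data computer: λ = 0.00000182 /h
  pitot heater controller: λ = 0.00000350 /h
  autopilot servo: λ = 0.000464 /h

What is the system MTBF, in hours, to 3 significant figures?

Series of exponential components: λ_sys = Σ λ_i
λ_sys = 0.00000522 + 0.00000182 + 0.00000350 + 0.000464 = 4.7454e-04 /h
MTBF = 1 / λ_sys = 2110 h

2110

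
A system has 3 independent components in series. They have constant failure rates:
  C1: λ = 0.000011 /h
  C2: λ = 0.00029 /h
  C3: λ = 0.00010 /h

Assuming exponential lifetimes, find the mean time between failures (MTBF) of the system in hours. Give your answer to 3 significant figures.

2490

Series of exponential components: λ_sys = Σ λ_i
λ_sys = 0.000011 + 0.00029 + 0.00010 = 4.0100e-04 /h
MTBF = 1 / λ_sys = 2490 h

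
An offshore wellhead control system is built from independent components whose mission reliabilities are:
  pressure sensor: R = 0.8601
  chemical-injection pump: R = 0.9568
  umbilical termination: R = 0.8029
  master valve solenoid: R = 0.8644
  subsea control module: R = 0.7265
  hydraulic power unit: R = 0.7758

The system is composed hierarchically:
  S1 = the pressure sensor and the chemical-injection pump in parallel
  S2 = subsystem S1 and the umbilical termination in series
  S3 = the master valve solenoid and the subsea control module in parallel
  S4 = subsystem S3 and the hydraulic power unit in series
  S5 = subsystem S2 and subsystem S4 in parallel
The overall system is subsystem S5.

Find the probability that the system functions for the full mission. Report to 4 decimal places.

Parallel (pressure sensor and chemical-injection pump): 1 − (1 − 0.860100)(1 − 0.956800) = 0.993956
Series ([0.993956] and umbilical termination): 0.993956 × 0.802900 = 0.798047
Parallel (master valve solenoid and subsea control module): 1 − (1 − 0.864400)(1 − 0.726500) = 0.962913
Series ([0.962913] and hydraulic power unit): 0.962913 × 0.775800 = 0.747028
Parallel ([0.798047] and [0.747028]): 1 − (1 − 0.798047)(1 − 0.747028) = 0.9489

0.9489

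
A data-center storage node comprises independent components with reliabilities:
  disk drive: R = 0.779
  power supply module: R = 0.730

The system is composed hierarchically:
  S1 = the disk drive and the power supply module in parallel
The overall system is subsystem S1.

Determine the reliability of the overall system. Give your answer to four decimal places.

Parallel (disk drive and power supply module): 1 − (1 − 0.779000)(1 − 0.730000) = 0.9403

0.9403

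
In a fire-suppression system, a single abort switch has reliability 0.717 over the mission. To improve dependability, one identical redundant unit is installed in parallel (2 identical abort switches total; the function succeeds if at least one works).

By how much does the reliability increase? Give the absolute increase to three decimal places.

0.203

R_before = 0.717
R_after = 1 − (1 − 0.717)^2 = 0.920
ΔR = 0.920 − 0.717 = 0.203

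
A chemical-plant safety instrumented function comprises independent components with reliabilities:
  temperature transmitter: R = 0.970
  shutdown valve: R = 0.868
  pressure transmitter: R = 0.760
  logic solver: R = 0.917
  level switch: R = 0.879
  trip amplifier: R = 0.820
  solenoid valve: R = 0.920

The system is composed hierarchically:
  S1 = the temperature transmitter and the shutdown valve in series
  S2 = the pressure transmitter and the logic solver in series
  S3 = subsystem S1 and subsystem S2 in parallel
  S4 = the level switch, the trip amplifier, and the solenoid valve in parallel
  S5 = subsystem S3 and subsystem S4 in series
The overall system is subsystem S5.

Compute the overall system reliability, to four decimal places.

Series (temperature transmitter and shutdown valve): 0.970000 × 0.868000 = 0.841960
Series (pressure transmitter and logic solver): 0.760000 × 0.917000 = 0.696920
Parallel ([0.841960] and [0.696920]): 1 − (1 − 0.841960)(1 − 0.696920) = 0.952101
Parallel (level switch, trip amplifier, and solenoid valve): 1 − (1 − 0.879000)(1 − 0.820000)(1 − 0.920000) = 0.998258
Series ([0.952101] and [0.998258]): 0.952101 × 0.998258 = 0.9504

0.9504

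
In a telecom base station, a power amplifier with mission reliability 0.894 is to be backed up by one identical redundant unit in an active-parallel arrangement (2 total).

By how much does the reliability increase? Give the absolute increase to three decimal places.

0.095

R_before = 0.894
R_after = 1 − (1 − 0.894)^2 = 0.989
ΔR = 0.989 − 0.894 = 0.095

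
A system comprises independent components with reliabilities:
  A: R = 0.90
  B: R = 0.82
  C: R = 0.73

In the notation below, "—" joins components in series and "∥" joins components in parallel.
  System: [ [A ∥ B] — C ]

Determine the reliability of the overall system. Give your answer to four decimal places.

0.7169

Parallel (A and B): 1 − (1 − 0.900000)(1 − 0.820000) = 0.982000
Series ([0.982000] and C): 0.982000 × 0.730000 = 0.7169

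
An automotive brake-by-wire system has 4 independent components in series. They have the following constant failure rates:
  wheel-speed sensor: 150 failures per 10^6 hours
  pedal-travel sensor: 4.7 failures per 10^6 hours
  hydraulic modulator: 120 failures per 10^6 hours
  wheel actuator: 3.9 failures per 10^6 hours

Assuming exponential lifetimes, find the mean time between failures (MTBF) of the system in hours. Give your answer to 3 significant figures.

Series of exponential components: λ_sys = Σ λ_i
λ_sys = 0.00015 + 0.0000047 + 0.00012 + 0.0000039 = 2.7860e-04 /h
MTBF = 1 / λ_sys = 3590 h

3590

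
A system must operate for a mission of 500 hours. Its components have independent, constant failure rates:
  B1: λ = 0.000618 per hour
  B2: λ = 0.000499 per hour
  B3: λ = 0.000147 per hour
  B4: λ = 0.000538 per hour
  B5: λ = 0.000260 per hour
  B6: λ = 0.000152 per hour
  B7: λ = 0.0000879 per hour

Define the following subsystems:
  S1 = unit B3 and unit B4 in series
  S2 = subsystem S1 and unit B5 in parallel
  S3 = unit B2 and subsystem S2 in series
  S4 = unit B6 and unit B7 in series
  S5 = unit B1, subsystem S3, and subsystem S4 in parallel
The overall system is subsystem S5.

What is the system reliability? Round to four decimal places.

0.9925

R(B1) = exp(−0.000618 × 500) = 0.734181
R(B2) = exp(−0.000499 × 500) = 0.779190
R(B3) = exp(−0.000147 × 500) = 0.929136
R(B4) = exp(−0.000538 × 500) = 0.764143
R(B5) = exp(−0.000260 × 500) = 0.878095
R(B6) = exp(−0.000152 × 500) = 0.926816
R(B7) = exp(−0.0000879 × 500) = 0.957002
Series (B3 and B4): 0.929136 × 0.764143 = 0.709993
Parallel ([0.709993] and B5): 1 − (1 − 0.709993)(1 − 0.878095) = 0.964647
Series (B2 and [0.964647]): 0.779190 × 0.964647 = 0.751643
Series (B6 and B7): 0.926816 × 0.957002 = 0.886965
Parallel (B1, [0.751643], and [0.886965]): 1 − (1 − 0.734181)(1 − 0.751643)(1 − 0.886965) = 0.9925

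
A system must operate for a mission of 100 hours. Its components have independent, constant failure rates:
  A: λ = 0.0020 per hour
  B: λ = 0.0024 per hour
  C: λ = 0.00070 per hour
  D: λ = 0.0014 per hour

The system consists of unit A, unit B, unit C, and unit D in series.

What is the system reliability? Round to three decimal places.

0.522

R(A) = exp(−0.0020 × 100) = 0.81873
R(B) = exp(−0.0024 × 100) = 0.78663
R(C) = exp(−0.00070 × 100) = 0.93239
R(D) = exp(−0.0014 × 100) = 0.86936
Series (A, B, C, and D): 0.81873 × 0.78663 × 0.93239 × 0.86936 = 0.522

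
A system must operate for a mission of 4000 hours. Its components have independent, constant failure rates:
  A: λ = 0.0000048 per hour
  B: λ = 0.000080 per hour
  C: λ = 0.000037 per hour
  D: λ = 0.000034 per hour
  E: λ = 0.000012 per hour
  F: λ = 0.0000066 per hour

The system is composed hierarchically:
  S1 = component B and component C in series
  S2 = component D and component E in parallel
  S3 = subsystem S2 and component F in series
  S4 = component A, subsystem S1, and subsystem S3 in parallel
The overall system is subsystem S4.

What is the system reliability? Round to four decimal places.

0.9998

R(A) = exp(−0.0000048 × 4000) = 0.980983
R(B) = exp(−0.000080 × 4000) = 0.726149
R(C) = exp(−0.000037 × 4000) = 0.862431
R(D) = exp(−0.000034 × 4000) = 0.872843
R(E) = exp(−0.000012 × 4000) = 0.953134
R(F) = exp(−0.0000066 × 4000) = 0.973945
Series (B and C): 0.726149 × 0.862431 = 0.626253
Parallel (D and E): 1 − (1 − 0.872843)(1 − 0.953134) = 0.994041
Series ([0.994041] and F): 0.994041 × 0.973945 = 0.968141
Parallel (A, [0.626253], and [0.968141]): 1 − (1 − 0.980983)(1 − 0.626253)(1 − 0.968141) = 0.9998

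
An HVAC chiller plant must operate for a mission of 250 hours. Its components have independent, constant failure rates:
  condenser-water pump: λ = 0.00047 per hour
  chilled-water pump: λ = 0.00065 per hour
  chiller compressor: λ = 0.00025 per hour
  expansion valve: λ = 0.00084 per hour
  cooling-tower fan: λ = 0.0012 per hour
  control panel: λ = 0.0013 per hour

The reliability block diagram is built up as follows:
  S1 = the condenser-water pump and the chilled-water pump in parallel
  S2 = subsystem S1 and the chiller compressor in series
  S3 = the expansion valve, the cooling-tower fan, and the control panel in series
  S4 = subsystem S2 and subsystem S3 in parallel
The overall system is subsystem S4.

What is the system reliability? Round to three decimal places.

0.957

R(condenser-water pump) = exp(−0.00047 × 250) = 0.88914
R(chilled-water pump) = exp(−0.00065 × 250) = 0.85002
R(chiller compressor) = exp(−0.00025 × 250) = 0.93941
R(expansion valve) = exp(−0.00084 × 250) = 0.81058
R(cooling-tower fan) = exp(−0.0012 × 250) = 0.74082
R(control panel) = exp(−0.0013 × 250) = 0.72253
Parallel (condenser-water pump and chilled-water pump): 1 − (1 − 0.88914)(1 − 0.85002) = 0.98337
Series ([0.98337] and chiller compressor): 0.98337 × 0.93941 = 0.92379
Series (expansion valve, cooling-tower fan, and control panel): 0.81058 × 0.74082 × 0.72253 = 0.43387
Parallel ([0.92379] and [0.43387]): 1 − (1 − 0.92379)(1 − 0.43387) = 0.957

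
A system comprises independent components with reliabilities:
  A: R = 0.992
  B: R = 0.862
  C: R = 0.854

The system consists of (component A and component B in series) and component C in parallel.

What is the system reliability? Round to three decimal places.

0.979

Series (A and B): 0.99200 × 0.86200 = 0.85510
Parallel ([0.85510] and C): 1 − (1 − 0.85510)(1 − 0.85400) = 0.979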